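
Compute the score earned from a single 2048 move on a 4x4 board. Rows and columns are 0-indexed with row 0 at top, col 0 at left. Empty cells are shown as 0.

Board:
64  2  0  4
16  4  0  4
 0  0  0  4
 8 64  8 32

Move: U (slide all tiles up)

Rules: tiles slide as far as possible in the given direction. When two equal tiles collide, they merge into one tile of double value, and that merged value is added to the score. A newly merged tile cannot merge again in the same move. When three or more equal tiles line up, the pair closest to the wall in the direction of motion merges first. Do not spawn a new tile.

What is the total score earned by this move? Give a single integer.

Answer: 8

Derivation:
Slide up:
col 0: [64, 16, 0, 8] -> [64, 16, 8, 0]  score +0 (running 0)
col 1: [2, 4, 0, 64] -> [2, 4, 64, 0]  score +0 (running 0)
col 2: [0, 0, 0, 8] -> [8, 0, 0, 0]  score +0 (running 0)
col 3: [4, 4, 4, 32] -> [8, 4, 32, 0]  score +8 (running 8)
Board after move:
64  2  8  8
16  4  0  4
 8 64  0 32
 0  0  0  0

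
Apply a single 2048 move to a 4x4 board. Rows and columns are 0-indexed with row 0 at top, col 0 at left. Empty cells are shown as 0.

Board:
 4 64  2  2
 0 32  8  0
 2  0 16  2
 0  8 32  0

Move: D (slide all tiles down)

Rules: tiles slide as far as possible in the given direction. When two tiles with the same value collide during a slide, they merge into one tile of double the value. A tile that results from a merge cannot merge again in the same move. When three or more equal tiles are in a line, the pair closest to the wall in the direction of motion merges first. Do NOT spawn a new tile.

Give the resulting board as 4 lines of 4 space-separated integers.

Answer:  0  0  2  0
 0 64  8  0
 4 32 16  0
 2  8 32  4

Derivation:
Slide down:
col 0: [4, 0, 2, 0] -> [0, 0, 4, 2]
col 1: [64, 32, 0, 8] -> [0, 64, 32, 8]
col 2: [2, 8, 16, 32] -> [2, 8, 16, 32]
col 3: [2, 0, 2, 0] -> [0, 0, 0, 4]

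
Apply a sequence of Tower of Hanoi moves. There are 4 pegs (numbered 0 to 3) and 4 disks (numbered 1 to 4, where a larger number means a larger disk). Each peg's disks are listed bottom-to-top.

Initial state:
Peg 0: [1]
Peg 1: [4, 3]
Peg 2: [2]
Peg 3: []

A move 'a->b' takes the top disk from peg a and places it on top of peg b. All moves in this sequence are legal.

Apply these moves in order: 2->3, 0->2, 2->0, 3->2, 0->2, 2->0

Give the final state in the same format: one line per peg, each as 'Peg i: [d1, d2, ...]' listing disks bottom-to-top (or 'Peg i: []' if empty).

Answer: Peg 0: [1]
Peg 1: [4, 3]
Peg 2: [2]
Peg 3: []

Derivation:
After move 1 (2->3):
Peg 0: [1]
Peg 1: [4, 3]
Peg 2: []
Peg 3: [2]

After move 2 (0->2):
Peg 0: []
Peg 1: [4, 3]
Peg 2: [1]
Peg 3: [2]

After move 3 (2->0):
Peg 0: [1]
Peg 1: [4, 3]
Peg 2: []
Peg 3: [2]

After move 4 (3->2):
Peg 0: [1]
Peg 1: [4, 3]
Peg 2: [2]
Peg 3: []

After move 5 (0->2):
Peg 0: []
Peg 1: [4, 3]
Peg 2: [2, 1]
Peg 3: []

After move 6 (2->0):
Peg 0: [1]
Peg 1: [4, 3]
Peg 2: [2]
Peg 3: []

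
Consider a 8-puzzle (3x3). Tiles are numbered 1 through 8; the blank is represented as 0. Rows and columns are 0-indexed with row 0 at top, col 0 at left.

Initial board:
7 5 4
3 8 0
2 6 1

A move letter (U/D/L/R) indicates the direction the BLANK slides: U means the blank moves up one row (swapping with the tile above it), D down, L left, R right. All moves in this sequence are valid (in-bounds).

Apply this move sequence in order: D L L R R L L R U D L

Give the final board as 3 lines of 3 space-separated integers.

Answer: 7 5 4
3 8 1
0 2 6

Derivation:
After move 1 (D):
7 5 4
3 8 1
2 6 0

After move 2 (L):
7 5 4
3 8 1
2 0 6

After move 3 (L):
7 5 4
3 8 1
0 2 6

After move 4 (R):
7 5 4
3 8 1
2 0 6

After move 5 (R):
7 5 4
3 8 1
2 6 0

After move 6 (L):
7 5 4
3 8 1
2 0 6

After move 7 (L):
7 5 4
3 8 1
0 2 6

After move 8 (R):
7 5 4
3 8 1
2 0 6

After move 9 (U):
7 5 4
3 0 1
2 8 6

After move 10 (D):
7 5 4
3 8 1
2 0 6

After move 11 (L):
7 5 4
3 8 1
0 2 6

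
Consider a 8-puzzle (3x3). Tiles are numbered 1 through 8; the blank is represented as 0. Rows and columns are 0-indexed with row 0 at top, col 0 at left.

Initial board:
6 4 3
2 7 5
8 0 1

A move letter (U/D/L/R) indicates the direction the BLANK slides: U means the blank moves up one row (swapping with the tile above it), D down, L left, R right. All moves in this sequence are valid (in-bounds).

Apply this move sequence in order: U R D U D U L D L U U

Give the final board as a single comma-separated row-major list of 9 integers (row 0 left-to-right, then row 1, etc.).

Answer: 0, 4, 3, 6, 7, 5, 2, 8, 1

Derivation:
After move 1 (U):
6 4 3
2 0 5
8 7 1

After move 2 (R):
6 4 3
2 5 0
8 7 1

After move 3 (D):
6 4 3
2 5 1
8 7 0

After move 4 (U):
6 4 3
2 5 0
8 7 1

After move 5 (D):
6 4 3
2 5 1
8 7 0

After move 6 (U):
6 4 3
2 5 0
8 7 1

After move 7 (L):
6 4 3
2 0 5
8 7 1

After move 8 (D):
6 4 3
2 7 5
8 0 1

After move 9 (L):
6 4 3
2 7 5
0 8 1

After move 10 (U):
6 4 3
0 7 5
2 8 1

After move 11 (U):
0 4 3
6 7 5
2 8 1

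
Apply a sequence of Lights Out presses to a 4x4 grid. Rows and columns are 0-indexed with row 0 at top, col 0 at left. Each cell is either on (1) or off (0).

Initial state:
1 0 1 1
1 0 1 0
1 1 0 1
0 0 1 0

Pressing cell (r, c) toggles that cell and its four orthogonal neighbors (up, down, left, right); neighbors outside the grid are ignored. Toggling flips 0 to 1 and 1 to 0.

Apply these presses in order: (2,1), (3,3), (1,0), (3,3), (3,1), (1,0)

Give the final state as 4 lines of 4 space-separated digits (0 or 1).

After press 1 at (2,1):
1 0 1 1
1 1 1 0
0 0 1 1
0 1 1 0

After press 2 at (3,3):
1 0 1 1
1 1 1 0
0 0 1 0
0 1 0 1

After press 3 at (1,0):
0 0 1 1
0 0 1 0
1 0 1 0
0 1 0 1

After press 4 at (3,3):
0 0 1 1
0 0 1 0
1 0 1 1
0 1 1 0

After press 5 at (3,1):
0 0 1 1
0 0 1 0
1 1 1 1
1 0 0 0

After press 6 at (1,0):
1 0 1 1
1 1 1 0
0 1 1 1
1 0 0 0

Answer: 1 0 1 1
1 1 1 0
0 1 1 1
1 0 0 0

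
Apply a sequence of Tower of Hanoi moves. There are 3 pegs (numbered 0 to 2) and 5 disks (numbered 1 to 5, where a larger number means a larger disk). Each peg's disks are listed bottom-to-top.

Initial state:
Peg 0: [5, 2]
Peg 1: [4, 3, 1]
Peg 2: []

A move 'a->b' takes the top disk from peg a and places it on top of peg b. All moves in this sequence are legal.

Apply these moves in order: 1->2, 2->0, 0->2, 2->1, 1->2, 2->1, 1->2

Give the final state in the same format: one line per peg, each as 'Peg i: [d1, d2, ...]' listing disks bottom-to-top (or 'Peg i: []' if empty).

Answer: Peg 0: [5, 2]
Peg 1: [4, 3]
Peg 2: [1]

Derivation:
After move 1 (1->2):
Peg 0: [5, 2]
Peg 1: [4, 3]
Peg 2: [1]

After move 2 (2->0):
Peg 0: [5, 2, 1]
Peg 1: [4, 3]
Peg 2: []

After move 3 (0->2):
Peg 0: [5, 2]
Peg 1: [4, 3]
Peg 2: [1]

After move 4 (2->1):
Peg 0: [5, 2]
Peg 1: [4, 3, 1]
Peg 2: []

After move 5 (1->2):
Peg 0: [5, 2]
Peg 1: [4, 3]
Peg 2: [1]

After move 6 (2->1):
Peg 0: [5, 2]
Peg 1: [4, 3, 1]
Peg 2: []

After move 7 (1->2):
Peg 0: [5, 2]
Peg 1: [4, 3]
Peg 2: [1]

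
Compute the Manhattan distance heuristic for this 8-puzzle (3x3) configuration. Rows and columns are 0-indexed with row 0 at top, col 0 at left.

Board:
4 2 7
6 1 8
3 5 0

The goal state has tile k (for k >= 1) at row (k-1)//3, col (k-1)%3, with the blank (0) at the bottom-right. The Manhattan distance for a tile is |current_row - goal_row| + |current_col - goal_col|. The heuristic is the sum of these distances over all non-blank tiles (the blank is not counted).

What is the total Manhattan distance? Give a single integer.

Answer: 16

Derivation:
Tile 4: at (0,0), goal (1,0), distance |0-1|+|0-0| = 1
Tile 2: at (0,1), goal (0,1), distance |0-0|+|1-1| = 0
Tile 7: at (0,2), goal (2,0), distance |0-2|+|2-0| = 4
Tile 6: at (1,0), goal (1,2), distance |1-1|+|0-2| = 2
Tile 1: at (1,1), goal (0,0), distance |1-0|+|1-0| = 2
Tile 8: at (1,2), goal (2,1), distance |1-2|+|2-1| = 2
Tile 3: at (2,0), goal (0,2), distance |2-0|+|0-2| = 4
Tile 5: at (2,1), goal (1,1), distance |2-1|+|1-1| = 1
Sum: 1 + 0 + 4 + 2 + 2 + 2 + 4 + 1 = 16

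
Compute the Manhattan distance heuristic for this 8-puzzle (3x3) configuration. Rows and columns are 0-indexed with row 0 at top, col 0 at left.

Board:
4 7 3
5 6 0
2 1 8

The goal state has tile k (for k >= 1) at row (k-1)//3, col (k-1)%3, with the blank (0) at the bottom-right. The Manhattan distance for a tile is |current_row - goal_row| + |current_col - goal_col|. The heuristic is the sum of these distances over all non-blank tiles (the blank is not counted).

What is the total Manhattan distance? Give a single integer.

Tile 4: (0,0)->(1,0) = 1
Tile 7: (0,1)->(2,0) = 3
Tile 3: (0,2)->(0,2) = 0
Tile 5: (1,0)->(1,1) = 1
Tile 6: (1,1)->(1,2) = 1
Tile 2: (2,0)->(0,1) = 3
Tile 1: (2,1)->(0,0) = 3
Tile 8: (2,2)->(2,1) = 1
Sum: 1 + 3 + 0 + 1 + 1 + 3 + 3 + 1 = 13

Answer: 13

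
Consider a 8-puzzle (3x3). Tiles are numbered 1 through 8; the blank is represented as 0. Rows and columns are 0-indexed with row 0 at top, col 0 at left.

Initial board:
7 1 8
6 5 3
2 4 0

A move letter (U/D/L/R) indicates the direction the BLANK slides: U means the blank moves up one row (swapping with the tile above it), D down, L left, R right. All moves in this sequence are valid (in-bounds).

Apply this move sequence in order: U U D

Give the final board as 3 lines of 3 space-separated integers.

After move 1 (U):
7 1 8
6 5 0
2 4 3

After move 2 (U):
7 1 0
6 5 8
2 4 3

After move 3 (D):
7 1 8
6 5 0
2 4 3

Answer: 7 1 8
6 5 0
2 4 3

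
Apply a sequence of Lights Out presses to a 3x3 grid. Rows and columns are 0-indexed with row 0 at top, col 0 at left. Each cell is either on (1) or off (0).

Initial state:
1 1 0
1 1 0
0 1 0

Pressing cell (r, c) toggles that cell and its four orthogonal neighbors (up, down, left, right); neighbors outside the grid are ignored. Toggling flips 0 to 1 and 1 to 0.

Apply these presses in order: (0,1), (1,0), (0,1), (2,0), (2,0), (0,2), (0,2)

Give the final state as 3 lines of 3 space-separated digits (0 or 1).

Answer: 0 1 0
0 0 0
1 1 0

Derivation:
After press 1 at (0,1):
0 0 1
1 0 0
0 1 0

After press 2 at (1,0):
1 0 1
0 1 0
1 1 0

After press 3 at (0,1):
0 1 0
0 0 0
1 1 0

After press 4 at (2,0):
0 1 0
1 0 0
0 0 0

After press 5 at (2,0):
0 1 0
0 0 0
1 1 0

After press 6 at (0,2):
0 0 1
0 0 1
1 1 0

After press 7 at (0,2):
0 1 0
0 0 0
1 1 0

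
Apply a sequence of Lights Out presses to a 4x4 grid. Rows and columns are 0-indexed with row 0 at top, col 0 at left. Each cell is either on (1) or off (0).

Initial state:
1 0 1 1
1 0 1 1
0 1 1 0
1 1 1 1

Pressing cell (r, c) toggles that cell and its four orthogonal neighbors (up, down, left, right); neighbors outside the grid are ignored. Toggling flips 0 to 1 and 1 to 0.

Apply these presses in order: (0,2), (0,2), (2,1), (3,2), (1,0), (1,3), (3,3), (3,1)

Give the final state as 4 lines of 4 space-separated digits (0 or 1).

Answer: 0 0 1 0
0 0 0 0
0 1 1 0
0 0 0 1

Derivation:
After press 1 at (0,2):
1 1 0 0
1 0 0 1
0 1 1 0
1 1 1 1

After press 2 at (0,2):
1 0 1 1
1 0 1 1
0 1 1 0
1 1 1 1

After press 3 at (2,1):
1 0 1 1
1 1 1 1
1 0 0 0
1 0 1 1

After press 4 at (3,2):
1 0 1 1
1 1 1 1
1 0 1 0
1 1 0 0

After press 5 at (1,0):
0 0 1 1
0 0 1 1
0 0 1 0
1 1 0 0

After press 6 at (1,3):
0 0 1 0
0 0 0 0
0 0 1 1
1 1 0 0

After press 7 at (3,3):
0 0 1 0
0 0 0 0
0 0 1 0
1 1 1 1

After press 8 at (3,1):
0 0 1 0
0 0 0 0
0 1 1 0
0 0 0 1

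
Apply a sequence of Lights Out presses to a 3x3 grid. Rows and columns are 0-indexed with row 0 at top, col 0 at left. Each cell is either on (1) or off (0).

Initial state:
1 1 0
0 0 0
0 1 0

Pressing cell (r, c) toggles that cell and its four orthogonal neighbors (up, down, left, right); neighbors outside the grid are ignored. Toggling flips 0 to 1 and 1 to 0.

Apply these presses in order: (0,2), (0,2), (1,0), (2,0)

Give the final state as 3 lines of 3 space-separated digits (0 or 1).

Answer: 0 1 0
0 1 0
0 0 0

Derivation:
After press 1 at (0,2):
1 0 1
0 0 1
0 1 0

After press 2 at (0,2):
1 1 0
0 0 0
0 1 0

After press 3 at (1,0):
0 1 0
1 1 0
1 1 0

After press 4 at (2,0):
0 1 0
0 1 0
0 0 0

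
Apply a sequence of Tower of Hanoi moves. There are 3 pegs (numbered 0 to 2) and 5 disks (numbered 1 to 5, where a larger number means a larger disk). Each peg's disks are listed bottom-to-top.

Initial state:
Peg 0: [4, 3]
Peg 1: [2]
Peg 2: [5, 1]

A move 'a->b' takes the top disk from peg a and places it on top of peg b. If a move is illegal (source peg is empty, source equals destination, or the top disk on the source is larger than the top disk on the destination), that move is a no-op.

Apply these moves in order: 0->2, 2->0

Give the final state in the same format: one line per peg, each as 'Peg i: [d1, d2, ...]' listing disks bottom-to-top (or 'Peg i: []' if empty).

Answer: Peg 0: [4, 3, 1]
Peg 1: [2]
Peg 2: [5]

Derivation:
After move 1 (0->2):
Peg 0: [4, 3]
Peg 1: [2]
Peg 2: [5, 1]

After move 2 (2->0):
Peg 0: [4, 3, 1]
Peg 1: [2]
Peg 2: [5]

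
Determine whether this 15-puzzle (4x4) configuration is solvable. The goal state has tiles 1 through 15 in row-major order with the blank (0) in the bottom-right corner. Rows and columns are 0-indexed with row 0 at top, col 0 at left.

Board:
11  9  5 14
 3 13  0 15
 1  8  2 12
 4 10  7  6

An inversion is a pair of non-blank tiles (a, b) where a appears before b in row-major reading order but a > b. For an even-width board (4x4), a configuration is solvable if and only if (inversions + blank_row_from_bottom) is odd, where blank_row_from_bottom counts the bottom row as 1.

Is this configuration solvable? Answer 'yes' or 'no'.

Inversions: 61
Blank is in row 1 (0-indexed from top), which is row 3 counting from the bottom (bottom = 1).
61 + 3 = 64, which is even, so the puzzle is not solvable.

Answer: no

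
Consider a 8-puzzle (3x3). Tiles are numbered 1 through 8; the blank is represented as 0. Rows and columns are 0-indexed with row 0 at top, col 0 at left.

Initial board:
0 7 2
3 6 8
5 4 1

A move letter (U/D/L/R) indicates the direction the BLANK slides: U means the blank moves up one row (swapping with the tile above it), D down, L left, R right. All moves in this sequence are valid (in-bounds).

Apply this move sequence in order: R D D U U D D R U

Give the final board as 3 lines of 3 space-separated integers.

After move 1 (R):
7 0 2
3 6 8
5 4 1

After move 2 (D):
7 6 2
3 0 8
5 4 1

After move 3 (D):
7 6 2
3 4 8
5 0 1

After move 4 (U):
7 6 2
3 0 8
5 4 1

After move 5 (U):
7 0 2
3 6 8
5 4 1

After move 6 (D):
7 6 2
3 0 8
5 4 1

After move 7 (D):
7 6 2
3 4 8
5 0 1

After move 8 (R):
7 6 2
3 4 8
5 1 0

After move 9 (U):
7 6 2
3 4 0
5 1 8

Answer: 7 6 2
3 4 0
5 1 8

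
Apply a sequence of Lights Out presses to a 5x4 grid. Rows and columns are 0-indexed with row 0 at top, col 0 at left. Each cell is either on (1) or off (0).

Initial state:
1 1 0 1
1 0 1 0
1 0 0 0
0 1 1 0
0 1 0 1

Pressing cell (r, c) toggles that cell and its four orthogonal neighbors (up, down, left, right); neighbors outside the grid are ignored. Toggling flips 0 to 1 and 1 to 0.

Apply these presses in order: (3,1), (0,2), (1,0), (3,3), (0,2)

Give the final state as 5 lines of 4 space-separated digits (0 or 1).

After press 1 at (3,1):
1 1 0 1
1 0 1 0
1 1 0 0
1 0 0 0
0 0 0 1

After press 2 at (0,2):
1 0 1 0
1 0 0 0
1 1 0 0
1 0 0 0
0 0 0 1

After press 3 at (1,0):
0 0 1 0
0 1 0 0
0 1 0 0
1 0 0 0
0 0 0 1

After press 4 at (3,3):
0 0 1 0
0 1 0 0
0 1 0 1
1 0 1 1
0 0 0 0

After press 5 at (0,2):
0 1 0 1
0 1 1 0
0 1 0 1
1 0 1 1
0 0 0 0

Answer: 0 1 0 1
0 1 1 0
0 1 0 1
1 0 1 1
0 0 0 0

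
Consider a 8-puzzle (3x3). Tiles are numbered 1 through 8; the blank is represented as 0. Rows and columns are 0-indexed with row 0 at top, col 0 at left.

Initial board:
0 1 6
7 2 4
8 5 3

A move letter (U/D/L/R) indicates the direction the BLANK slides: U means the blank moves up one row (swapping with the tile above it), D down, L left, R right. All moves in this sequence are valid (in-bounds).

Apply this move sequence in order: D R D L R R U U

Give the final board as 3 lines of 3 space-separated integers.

Answer: 7 1 0
2 5 6
8 3 4

Derivation:
After move 1 (D):
7 1 6
0 2 4
8 5 3

After move 2 (R):
7 1 6
2 0 4
8 5 3

After move 3 (D):
7 1 6
2 5 4
8 0 3

After move 4 (L):
7 1 6
2 5 4
0 8 3

After move 5 (R):
7 1 6
2 5 4
8 0 3

After move 6 (R):
7 1 6
2 5 4
8 3 0

After move 7 (U):
7 1 6
2 5 0
8 3 4

After move 8 (U):
7 1 0
2 5 6
8 3 4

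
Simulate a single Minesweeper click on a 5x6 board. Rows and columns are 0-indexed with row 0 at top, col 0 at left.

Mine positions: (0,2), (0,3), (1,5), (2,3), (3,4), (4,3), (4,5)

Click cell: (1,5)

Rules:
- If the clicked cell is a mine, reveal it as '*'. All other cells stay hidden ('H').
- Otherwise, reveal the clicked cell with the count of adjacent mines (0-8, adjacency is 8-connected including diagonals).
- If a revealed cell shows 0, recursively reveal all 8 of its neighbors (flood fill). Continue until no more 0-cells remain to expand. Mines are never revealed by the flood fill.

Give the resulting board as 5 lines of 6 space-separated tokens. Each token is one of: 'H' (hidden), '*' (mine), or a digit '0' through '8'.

H H H H H H
H H H H H *
H H H H H H
H H H H H H
H H H H H H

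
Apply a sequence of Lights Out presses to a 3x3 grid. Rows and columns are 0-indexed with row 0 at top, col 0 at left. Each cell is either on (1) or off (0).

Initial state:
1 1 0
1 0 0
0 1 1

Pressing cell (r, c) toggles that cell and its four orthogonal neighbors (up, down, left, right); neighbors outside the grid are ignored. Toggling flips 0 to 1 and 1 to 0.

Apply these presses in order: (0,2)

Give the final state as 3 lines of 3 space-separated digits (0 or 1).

Answer: 1 0 1
1 0 1
0 1 1

Derivation:
After press 1 at (0,2):
1 0 1
1 0 1
0 1 1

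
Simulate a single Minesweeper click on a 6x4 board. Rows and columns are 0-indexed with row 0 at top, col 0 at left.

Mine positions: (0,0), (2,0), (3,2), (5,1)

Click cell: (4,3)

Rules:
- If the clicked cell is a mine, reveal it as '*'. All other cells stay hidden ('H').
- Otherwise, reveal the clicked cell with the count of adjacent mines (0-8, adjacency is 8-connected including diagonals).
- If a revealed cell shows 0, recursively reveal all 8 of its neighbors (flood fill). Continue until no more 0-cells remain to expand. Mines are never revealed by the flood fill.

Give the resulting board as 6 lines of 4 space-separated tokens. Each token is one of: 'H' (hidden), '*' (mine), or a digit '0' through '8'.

H H H H
H H H H
H H H H
H H H H
H H H 1
H H H H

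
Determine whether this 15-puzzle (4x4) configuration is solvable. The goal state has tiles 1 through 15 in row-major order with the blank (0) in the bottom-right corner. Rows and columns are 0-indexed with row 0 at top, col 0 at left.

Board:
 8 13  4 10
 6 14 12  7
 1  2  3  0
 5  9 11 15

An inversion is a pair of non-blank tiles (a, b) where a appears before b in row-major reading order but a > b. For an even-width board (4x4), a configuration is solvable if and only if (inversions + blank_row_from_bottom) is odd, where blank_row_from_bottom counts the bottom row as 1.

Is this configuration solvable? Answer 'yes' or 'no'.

Inversions: 51
Blank is in row 2 (0-indexed from top), which is row 2 counting from the bottom (bottom = 1).
51 + 2 = 53, which is odd, so the puzzle is solvable.

Answer: yes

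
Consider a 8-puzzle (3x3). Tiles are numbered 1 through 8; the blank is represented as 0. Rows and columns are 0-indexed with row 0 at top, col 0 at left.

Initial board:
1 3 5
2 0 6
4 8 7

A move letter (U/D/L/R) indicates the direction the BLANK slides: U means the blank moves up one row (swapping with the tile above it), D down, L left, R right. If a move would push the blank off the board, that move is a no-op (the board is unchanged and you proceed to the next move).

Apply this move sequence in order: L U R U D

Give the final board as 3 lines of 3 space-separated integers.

After move 1 (L):
1 3 5
0 2 6
4 8 7

After move 2 (U):
0 3 5
1 2 6
4 8 7

After move 3 (R):
3 0 5
1 2 6
4 8 7

After move 4 (U):
3 0 5
1 2 6
4 8 7

After move 5 (D):
3 2 5
1 0 6
4 8 7

Answer: 3 2 5
1 0 6
4 8 7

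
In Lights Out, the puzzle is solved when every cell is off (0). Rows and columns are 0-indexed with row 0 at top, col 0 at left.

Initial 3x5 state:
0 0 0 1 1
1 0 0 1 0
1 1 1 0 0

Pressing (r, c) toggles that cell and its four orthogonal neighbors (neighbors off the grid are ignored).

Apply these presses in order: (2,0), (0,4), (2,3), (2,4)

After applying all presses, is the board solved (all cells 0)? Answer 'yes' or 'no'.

After press 1 at (2,0):
0 0 0 1 1
0 0 0 1 0
0 0 1 0 0

After press 2 at (0,4):
0 0 0 0 0
0 0 0 1 1
0 0 1 0 0

After press 3 at (2,3):
0 0 0 0 0
0 0 0 0 1
0 0 0 1 1

After press 4 at (2,4):
0 0 0 0 0
0 0 0 0 0
0 0 0 0 0

Lights still on: 0

Answer: yes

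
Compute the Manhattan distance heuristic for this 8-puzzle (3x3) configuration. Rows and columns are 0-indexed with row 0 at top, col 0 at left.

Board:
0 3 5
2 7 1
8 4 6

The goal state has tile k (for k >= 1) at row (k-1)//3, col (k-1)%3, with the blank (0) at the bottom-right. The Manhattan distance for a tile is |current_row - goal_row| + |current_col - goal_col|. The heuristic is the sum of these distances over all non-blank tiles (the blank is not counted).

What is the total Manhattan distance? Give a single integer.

Tile 3: (0,1)->(0,2) = 1
Tile 5: (0,2)->(1,1) = 2
Tile 2: (1,0)->(0,1) = 2
Tile 7: (1,1)->(2,0) = 2
Tile 1: (1,2)->(0,0) = 3
Tile 8: (2,0)->(2,1) = 1
Tile 4: (2,1)->(1,0) = 2
Tile 6: (2,2)->(1,2) = 1
Sum: 1 + 2 + 2 + 2 + 3 + 1 + 2 + 1 = 14

Answer: 14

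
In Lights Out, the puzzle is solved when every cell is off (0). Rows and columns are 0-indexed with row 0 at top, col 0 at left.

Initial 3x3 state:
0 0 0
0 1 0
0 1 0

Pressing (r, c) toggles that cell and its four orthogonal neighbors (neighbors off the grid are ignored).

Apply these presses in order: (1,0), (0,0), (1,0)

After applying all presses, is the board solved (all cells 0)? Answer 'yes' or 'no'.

After press 1 at (1,0):
1 0 0
1 0 0
1 1 0

After press 2 at (0,0):
0 1 0
0 0 0
1 1 0

After press 3 at (1,0):
1 1 0
1 1 0
0 1 0

Lights still on: 5

Answer: no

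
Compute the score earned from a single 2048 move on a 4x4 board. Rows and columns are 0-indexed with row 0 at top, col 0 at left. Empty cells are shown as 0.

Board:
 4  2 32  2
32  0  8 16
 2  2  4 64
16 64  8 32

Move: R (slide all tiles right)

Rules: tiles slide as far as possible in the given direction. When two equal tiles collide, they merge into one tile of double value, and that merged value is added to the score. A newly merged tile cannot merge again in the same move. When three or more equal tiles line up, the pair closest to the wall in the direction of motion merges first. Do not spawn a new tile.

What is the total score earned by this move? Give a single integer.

Slide right:
row 0: [4, 2, 32, 2] -> [4, 2, 32, 2]  score +0 (running 0)
row 1: [32, 0, 8, 16] -> [0, 32, 8, 16]  score +0 (running 0)
row 2: [2, 2, 4, 64] -> [0, 4, 4, 64]  score +4 (running 4)
row 3: [16, 64, 8, 32] -> [16, 64, 8, 32]  score +0 (running 4)
Board after move:
 4  2 32  2
 0 32  8 16
 0  4  4 64
16 64  8 32

Answer: 4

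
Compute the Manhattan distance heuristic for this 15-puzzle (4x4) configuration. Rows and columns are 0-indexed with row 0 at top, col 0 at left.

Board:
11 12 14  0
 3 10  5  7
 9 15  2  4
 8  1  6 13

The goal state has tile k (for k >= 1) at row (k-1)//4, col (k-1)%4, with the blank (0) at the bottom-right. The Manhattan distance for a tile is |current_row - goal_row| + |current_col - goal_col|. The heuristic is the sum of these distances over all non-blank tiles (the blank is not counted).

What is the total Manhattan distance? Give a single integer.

Answer: 41

Derivation:
Tile 11: (0,0)->(2,2) = 4
Tile 12: (0,1)->(2,3) = 4
Tile 14: (0,2)->(3,1) = 4
Tile 3: (1,0)->(0,2) = 3
Tile 10: (1,1)->(2,1) = 1
Tile 5: (1,2)->(1,0) = 2
Tile 7: (1,3)->(1,2) = 1
Tile 9: (2,0)->(2,0) = 0
Tile 15: (2,1)->(3,2) = 2
Tile 2: (2,2)->(0,1) = 3
Tile 4: (2,3)->(0,3) = 2
Tile 8: (3,0)->(1,3) = 5
Tile 1: (3,1)->(0,0) = 4
Tile 6: (3,2)->(1,1) = 3
Tile 13: (3,3)->(3,0) = 3
Sum: 4 + 4 + 4 + 3 + 1 + 2 + 1 + 0 + 2 + 3 + 2 + 5 + 4 + 3 + 3 = 41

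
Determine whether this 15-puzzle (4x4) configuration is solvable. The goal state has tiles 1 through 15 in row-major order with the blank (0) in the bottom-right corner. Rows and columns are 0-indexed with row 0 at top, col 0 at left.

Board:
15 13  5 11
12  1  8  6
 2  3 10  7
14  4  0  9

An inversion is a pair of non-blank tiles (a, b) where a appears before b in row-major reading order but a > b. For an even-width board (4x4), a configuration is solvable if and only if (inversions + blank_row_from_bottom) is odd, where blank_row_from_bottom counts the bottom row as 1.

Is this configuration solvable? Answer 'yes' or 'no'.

Inversions: 62
Blank is in row 3 (0-indexed from top), which is row 1 counting from the bottom (bottom = 1).
62 + 1 = 63, which is odd, so the puzzle is solvable.

Answer: yes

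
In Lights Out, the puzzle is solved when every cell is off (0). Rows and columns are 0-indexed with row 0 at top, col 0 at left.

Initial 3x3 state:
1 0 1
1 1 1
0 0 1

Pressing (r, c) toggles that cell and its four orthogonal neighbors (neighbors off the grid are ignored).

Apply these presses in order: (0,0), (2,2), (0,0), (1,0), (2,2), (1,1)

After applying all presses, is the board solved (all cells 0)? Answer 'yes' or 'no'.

Answer: no

Derivation:
After press 1 at (0,0):
0 1 1
0 1 1
0 0 1

After press 2 at (2,2):
0 1 1
0 1 0
0 1 0

After press 3 at (0,0):
1 0 1
1 1 0
0 1 0

After press 4 at (1,0):
0 0 1
0 0 0
1 1 0

After press 5 at (2,2):
0 0 1
0 0 1
1 0 1

After press 6 at (1,1):
0 1 1
1 1 0
1 1 1

Lights still on: 7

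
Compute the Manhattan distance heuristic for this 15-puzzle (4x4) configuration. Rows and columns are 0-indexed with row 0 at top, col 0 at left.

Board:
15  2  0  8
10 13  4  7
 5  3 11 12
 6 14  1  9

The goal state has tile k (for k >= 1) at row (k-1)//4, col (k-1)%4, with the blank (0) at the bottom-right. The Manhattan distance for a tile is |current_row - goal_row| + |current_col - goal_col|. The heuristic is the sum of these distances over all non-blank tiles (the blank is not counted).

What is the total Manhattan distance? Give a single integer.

Tile 15: (0,0)->(3,2) = 5
Tile 2: (0,1)->(0,1) = 0
Tile 8: (0,3)->(1,3) = 1
Tile 10: (1,0)->(2,1) = 2
Tile 13: (1,1)->(3,0) = 3
Tile 4: (1,2)->(0,3) = 2
Tile 7: (1,3)->(1,2) = 1
Tile 5: (2,0)->(1,0) = 1
Tile 3: (2,1)->(0,2) = 3
Tile 11: (2,2)->(2,2) = 0
Tile 12: (2,3)->(2,3) = 0
Tile 6: (3,0)->(1,1) = 3
Tile 14: (3,1)->(3,1) = 0
Tile 1: (3,2)->(0,0) = 5
Tile 9: (3,3)->(2,0) = 4
Sum: 5 + 0 + 1 + 2 + 3 + 2 + 1 + 1 + 3 + 0 + 0 + 3 + 0 + 5 + 4 = 30

Answer: 30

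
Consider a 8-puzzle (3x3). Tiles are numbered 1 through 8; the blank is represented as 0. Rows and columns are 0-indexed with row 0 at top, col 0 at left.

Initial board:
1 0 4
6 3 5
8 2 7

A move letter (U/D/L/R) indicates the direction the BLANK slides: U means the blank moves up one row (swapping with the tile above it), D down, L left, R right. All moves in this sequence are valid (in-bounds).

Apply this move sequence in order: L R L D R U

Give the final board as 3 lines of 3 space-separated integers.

After move 1 (L):
0 1 4
6 3 5
8 2 7

After move 2 (R):
1 0 4
6 3 5
8 2 7

After move 3 (L):
0 1 4
6 3 5
8 2 7

After move 4 (D):
6 1 4
0 3 5
8 2 7

After move 5 (R):
6 1 4
3 0 5
8 2 7

After move 6 (U):
6 0 4
3 1 5
8 2 7

Answer: 6 0 4
3 1 5
8 2 7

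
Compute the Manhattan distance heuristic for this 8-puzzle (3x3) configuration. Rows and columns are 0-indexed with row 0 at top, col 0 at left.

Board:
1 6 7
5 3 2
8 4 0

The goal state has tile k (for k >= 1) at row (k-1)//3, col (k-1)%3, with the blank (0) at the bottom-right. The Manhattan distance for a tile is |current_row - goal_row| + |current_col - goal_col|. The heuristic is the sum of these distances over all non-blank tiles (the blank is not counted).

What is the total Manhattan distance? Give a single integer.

Answer: 14

Derivation:
Tile 1: (0,0)->(0,0) = 0
Tile 6: (0,1)->(1,2) = 2
Tile 7: (0,2)->(2,0) = 4
Tile 5: (1,0)->(1,1) = 1
Tile 3: (1,1)->(0,2) = 2
Tile 2: (1,2)->(0,1) = 2
Tile 8: (2,0)->(2,1) = 1
Tile 4: (2,1)->(1,0) = 2
Sum: 0 + 2 + 4 + 1 + 2 + 2 + 1 + 2 = 14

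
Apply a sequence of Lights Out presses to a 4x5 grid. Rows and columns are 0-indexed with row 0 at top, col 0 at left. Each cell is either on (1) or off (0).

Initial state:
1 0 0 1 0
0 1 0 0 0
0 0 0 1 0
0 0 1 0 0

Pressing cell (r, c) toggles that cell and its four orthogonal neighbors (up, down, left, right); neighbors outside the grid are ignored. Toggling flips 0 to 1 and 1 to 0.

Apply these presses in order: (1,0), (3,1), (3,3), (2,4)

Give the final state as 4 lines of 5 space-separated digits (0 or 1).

After press 1 at (1,0):
0 0 0 1 0
1 0 0 0 0
1 0 0 1 0
0 0 1 0 0

After press 2 at (3,1):
0 0 0 1 0
1 0 0 0 0
1 1 0 1 0
1 1 0 0 0

After press 3 at (3,3):
0 0 0 1 0
1 0 0 0 0
1 1 0 0 0
1 1 1 1 1

After press 4 at (2,4):
0 0 0 1 0
1 0 0 0 1
1 1 0 1 1
1 1 1 1 0

Answer: 0 0 0 1 0
1 0 0 0 1
1 1 0 1 1
1 1 1 1 0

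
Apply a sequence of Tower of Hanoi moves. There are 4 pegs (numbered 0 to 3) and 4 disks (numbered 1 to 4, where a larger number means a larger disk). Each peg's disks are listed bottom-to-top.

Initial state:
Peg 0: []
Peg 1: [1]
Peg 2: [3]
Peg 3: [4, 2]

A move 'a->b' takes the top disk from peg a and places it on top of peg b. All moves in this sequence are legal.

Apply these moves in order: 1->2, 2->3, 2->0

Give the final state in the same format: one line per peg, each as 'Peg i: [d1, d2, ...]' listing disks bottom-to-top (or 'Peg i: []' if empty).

After move 1 (1->2):
Peg 0: []
Peg 1: []
Peg 2: [3, 1]
Peg 3: [4, 2]

After move 2 (2->3):
Peg 0: []
Peg 1: []
Peg 2: [3]
Peg 3: [4, 2, 1]

After move 3 (2->0):
Peg 0: [3]
Peg 1: []
Peg 2: []
Peg 3: [4, 2, 1]

Answer: Peg 0: [3]
Peg 1: []
Peg 2: []
Peg 3: [4, 2, 1]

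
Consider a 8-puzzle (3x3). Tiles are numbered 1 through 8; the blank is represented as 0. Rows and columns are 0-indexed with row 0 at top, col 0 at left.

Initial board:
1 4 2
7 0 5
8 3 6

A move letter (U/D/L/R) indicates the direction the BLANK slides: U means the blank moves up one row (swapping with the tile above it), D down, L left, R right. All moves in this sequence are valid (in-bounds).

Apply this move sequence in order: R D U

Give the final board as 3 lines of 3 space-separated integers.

After move 1 (R):
1 4 2
7 5 0
8 3 6

After move 2 (D):
1 4 2
7 5 6
8 3 0

After move 3 (U):
1 4 2
7 5 0
8 3 6

Answer: 1 4 2
7 5 0
8 3 6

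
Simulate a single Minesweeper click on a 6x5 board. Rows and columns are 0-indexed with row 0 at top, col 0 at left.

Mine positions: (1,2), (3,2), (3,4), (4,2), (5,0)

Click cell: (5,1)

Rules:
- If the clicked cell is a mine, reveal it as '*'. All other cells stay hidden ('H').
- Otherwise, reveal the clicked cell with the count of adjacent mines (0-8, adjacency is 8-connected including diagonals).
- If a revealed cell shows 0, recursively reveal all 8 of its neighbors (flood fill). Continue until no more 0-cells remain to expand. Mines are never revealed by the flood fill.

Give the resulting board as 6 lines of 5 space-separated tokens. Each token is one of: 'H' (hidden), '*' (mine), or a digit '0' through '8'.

H H H H H
H H H H H
H H H H H
H H H H H
H H H H H
H 2 H H H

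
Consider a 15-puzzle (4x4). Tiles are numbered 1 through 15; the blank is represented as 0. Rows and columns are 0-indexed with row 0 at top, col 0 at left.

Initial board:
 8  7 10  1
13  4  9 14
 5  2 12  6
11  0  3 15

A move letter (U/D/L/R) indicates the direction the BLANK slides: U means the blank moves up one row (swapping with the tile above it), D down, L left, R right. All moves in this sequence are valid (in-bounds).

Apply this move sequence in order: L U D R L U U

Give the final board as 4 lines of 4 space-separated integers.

After move 1 (L):
 8  7 10  1
13  4  9 14
 5  2 12  6
 0 11  3 15

After move 2 (U):
 8  7 10  1
13  4  9 14
 0  2 12  6
 5 11  3 15

After move 3 (D):
 8  7 10  1
13  4  9 14
 5  2 12  6
 0 11  3 15

After move 4 (R):
 8  7 10  1
13  4  9 14
 5  2 12  6
11  0  3 15

After move 5 (L):
 8  7 10  1
13  4  9 14
 5  2 12  6
 0 11  3 15

After move 6 (U):
 8  7 10  1
13  4  9 14
 0  2 12  6
 5 11  3 15

After move 7 (U):
 8  7 10  1
 0  4  9 14
13  2 12  6
 5 11  3 15

Answer:  8  7 10  1
 0  4  9 14
13  2 12  6
 5 11  3 15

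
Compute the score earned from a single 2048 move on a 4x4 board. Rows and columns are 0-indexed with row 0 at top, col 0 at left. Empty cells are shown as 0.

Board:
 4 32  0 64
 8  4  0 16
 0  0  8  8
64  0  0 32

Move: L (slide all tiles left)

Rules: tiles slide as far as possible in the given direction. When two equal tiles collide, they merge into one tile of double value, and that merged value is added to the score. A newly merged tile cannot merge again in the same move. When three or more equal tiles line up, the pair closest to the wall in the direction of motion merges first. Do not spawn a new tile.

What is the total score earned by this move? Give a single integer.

Answer: 16

Derivation:
Slide left:
row 0: [4, 32, 0, 64] -> [4, 32, 64, 0]  score +0 (running 0)
row 1: [8, 4, 0, 16] -> [8, 4, 16, 0]  score +0 (running 0)
row 2: [0, 0, 8, 8] -> [16, 0, 0, 0]  score +16 (running 16)
row 3: [64, 0, 0, 32] -> [64, 32, 0, 0]  score +0 (running 16)
Board after move:
 4 32 64  0
 8  4 16  0
16  0  0  0
64 32  0  0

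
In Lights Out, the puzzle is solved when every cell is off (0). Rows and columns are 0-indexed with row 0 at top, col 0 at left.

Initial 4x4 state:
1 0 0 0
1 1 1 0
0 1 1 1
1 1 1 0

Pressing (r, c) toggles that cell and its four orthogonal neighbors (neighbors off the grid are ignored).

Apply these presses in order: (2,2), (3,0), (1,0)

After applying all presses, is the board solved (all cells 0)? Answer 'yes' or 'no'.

Answer: yes

Derivation:
After press 1 at (2,2):
1 0 0 0
1 1 0 0
0 0 0 0
1 1 0 0

After press 2 at (3,0):
1 0 0 0
1 1 0 0
1 0 0 0
0 0 0 0

After press 3 at (1,0):
0 0 0 0
0 0 0 0
0 0 0 0
0 0 0 0

Lights still on: 0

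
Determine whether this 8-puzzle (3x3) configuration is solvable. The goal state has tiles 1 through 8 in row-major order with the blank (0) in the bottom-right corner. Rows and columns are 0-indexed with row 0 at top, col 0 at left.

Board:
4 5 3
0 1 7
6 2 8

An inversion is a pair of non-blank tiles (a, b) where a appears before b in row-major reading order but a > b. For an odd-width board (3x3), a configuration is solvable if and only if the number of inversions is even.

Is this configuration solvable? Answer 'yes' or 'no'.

Inversions (pairs i<j in row-major order where tile[i] > tile[j] > 0): 11
11 is odd, so the puzzle is not solvable.

Answer: no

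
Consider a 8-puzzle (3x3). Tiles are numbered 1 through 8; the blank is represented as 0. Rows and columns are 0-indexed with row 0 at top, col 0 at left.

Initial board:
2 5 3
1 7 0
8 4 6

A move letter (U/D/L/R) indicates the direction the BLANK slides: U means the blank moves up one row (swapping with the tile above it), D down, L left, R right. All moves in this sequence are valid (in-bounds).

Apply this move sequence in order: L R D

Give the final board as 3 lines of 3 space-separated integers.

After move 1 (L):
2 5 3
1 0 7
8 4 6

After move 2 (R):
2 5 3
1 7 0
8 4 6

After move 3 (D):
2 5 3
1 7 6
8 4 0

Answer: 2 5 3
1 7 6
8 4 0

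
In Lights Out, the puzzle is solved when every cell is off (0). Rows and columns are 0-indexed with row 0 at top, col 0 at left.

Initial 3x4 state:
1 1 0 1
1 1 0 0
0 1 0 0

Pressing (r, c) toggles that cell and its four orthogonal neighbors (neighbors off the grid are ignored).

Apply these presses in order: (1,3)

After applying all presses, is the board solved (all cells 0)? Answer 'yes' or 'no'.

After press 1 at (1,3):
1 1 0 0
1 1 1 1
0 1 0 1

Lights still on: 8

Answer: no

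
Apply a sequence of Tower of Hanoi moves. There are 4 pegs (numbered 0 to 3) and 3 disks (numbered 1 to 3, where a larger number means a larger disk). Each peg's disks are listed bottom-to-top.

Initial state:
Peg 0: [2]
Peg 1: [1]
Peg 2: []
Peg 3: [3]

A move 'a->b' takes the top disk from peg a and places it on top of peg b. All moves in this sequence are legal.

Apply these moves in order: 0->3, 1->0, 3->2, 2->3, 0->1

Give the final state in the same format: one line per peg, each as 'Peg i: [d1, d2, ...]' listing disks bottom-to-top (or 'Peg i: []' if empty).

After move 1 (0->3):
Peg 0: []
Peg 1: [1]
Peg 2: []
Peg 3: [3, 2]

After move 2 (1->0):
Peg 0: [1]
Peg 1: []
Peg 2: []
Peg 3: [3, 2]

After move 3 (3->2):
Peg 0: [1]
Peg 1: []
Peg 2: [2]
Peg 3: [3]

After move 4 (2->3):
Peg 0: [1]
Peg 1: []
Peg 2: []
Peg 3: [3, 2]

After move 5 (0->1):
Peg 0: []
Peg 1: [1]
Peg 2: []
Peg 3: [3, 2]

Answer: Peg 0: []
Peg 1: [1]
Peg 2: []
Peg 3: [3, 2]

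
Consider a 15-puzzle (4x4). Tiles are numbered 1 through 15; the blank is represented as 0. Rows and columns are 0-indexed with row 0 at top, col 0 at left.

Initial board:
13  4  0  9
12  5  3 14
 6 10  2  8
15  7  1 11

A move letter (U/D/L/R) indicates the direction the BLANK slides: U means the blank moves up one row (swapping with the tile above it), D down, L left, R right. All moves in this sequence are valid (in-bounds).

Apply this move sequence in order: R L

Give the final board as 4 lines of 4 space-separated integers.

Answer: 13  4  0  9
12  5  3 14
 6 10  2  8
15  7  1 11

Derivation:
After move 1 (R):
13  4  9  0
12  5  3 14
 6 10  2  8
15  7  1 11

After move 2 (L):
13  4  0  9
12  5  3 14
 6 10  2  8
15  7  1 11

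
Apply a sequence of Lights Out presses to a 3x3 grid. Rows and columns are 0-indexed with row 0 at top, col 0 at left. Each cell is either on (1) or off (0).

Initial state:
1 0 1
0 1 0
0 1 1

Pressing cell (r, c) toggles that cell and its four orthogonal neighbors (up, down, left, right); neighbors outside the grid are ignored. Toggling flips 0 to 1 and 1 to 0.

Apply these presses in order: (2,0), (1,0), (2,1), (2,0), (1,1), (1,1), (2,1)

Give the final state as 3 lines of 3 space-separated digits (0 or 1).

Answer: 0 0 1
1 0 0
1 1 1

Derivation:
After press 1 at (2,0):
1 0 1
1 1 0
1 0 1

After press 2 at (1,0):
0 0 1
0 0 0
0 0 1

After press 3 at (2,1):
0 0 1
0 1 0
1 1 0

After press 4 at (2,0):
0 0 1
1 1 0
0 0 0

After press 5 at (1,1):
0 1 1
0 0 1
0 1 0

After press 6 at (1,1):
0 0 1
1 1 0
0 0 0

After press 7 at (2,1):
0 0 1
1 0 0
1 1 1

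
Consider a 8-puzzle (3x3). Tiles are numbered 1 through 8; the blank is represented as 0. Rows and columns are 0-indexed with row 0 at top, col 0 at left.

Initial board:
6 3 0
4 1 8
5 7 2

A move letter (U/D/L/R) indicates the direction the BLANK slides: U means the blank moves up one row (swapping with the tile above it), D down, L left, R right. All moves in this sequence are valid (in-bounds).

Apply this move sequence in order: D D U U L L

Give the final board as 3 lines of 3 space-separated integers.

After move 1 (D):
6 3 8
4 1 0
5 7 2

After move 2 (D):
6 3 8
4 1 2
5 7 0

After move 3 (U):
6 3 8
4 1 0
5 7 2

After move 4 (U):
6 3 0
4 1 8
5 7 2

After move 5 (L):
6 0 3
4 1 8
5 7 2

After move 6 (L):
0 6 3
4 1 8
5 7 2

Answer: 0 6 3
4 1 8
5 7 2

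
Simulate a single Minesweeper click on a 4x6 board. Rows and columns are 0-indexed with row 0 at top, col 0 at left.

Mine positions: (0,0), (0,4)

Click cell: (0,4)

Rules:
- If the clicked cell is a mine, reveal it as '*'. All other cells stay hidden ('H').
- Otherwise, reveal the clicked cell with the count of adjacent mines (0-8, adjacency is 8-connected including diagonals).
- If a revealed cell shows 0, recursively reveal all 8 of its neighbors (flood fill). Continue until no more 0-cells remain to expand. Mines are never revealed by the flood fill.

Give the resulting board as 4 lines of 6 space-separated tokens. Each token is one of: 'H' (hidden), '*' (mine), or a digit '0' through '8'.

H H H H * H
H H H H H H
H H H H H H
H H H H H H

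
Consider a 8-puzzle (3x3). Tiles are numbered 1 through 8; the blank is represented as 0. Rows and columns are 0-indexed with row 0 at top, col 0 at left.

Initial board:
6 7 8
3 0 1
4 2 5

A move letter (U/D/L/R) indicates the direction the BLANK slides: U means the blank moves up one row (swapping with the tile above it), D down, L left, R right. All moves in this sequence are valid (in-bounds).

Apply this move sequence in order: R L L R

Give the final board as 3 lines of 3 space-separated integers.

Answer: 6 7 8
3 0 1
4 2 5

Derivation:
After move 1 (R):
6 7 8
3 1 0
4 2 5

After move 2 (L):
6 7 8
3 0 1
4 2 5

After move 3 (L):
6 7 8
0 3 1
4 2 5

After move 4 (R):
6 7 8
3 0 1
4 2 5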